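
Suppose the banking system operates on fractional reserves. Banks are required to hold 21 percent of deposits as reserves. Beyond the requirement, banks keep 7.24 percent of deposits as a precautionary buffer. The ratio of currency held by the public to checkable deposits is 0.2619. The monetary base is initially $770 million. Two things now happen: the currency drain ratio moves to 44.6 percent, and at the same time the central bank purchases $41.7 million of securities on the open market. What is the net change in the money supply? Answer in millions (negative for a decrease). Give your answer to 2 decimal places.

Before: m₁ = (1 + 0.2619) / (0.21 + 0.0724 + 0.2619) ≈ 2.318391, MB₁ = 770, so M₁ = 2.318391 × 770 ≈ 1785.1611 million.
After: m₂ = (1 + 0.446) / (0.21 + 0.0724 + 0.446) ≈ 1.985173, MB₂ = 770 + 41.7 = 811.7, so M₂ = 1.985173 × 811.7 ≈ 1611.3649 million.
ΔM = M₂ − M₁ = 1611.3649 − 1785.1611 = -173.7962 million.

-173.80 million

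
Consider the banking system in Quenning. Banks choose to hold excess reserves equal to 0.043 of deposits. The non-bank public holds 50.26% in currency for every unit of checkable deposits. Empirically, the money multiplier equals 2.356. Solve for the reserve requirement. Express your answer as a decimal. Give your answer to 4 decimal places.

0.0922

Using m = 2.356. Since m = (1 + c)/(c + rr + e), the denominator satisfies c + rr + e = (1 + c)/m = (1 + 0.5026) / 2.356 ≈ 0.637776.
With c = 0.5026 and e = 0.043, the reserve requirement is 0.637776 − 0.5026 − 0.043 = 0.092176.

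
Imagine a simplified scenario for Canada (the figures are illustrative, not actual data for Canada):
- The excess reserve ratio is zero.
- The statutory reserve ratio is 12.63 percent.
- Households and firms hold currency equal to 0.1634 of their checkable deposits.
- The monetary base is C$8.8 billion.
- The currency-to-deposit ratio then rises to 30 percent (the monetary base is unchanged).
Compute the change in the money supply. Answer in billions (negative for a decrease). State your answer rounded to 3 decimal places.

-8.504 billion

Initially m₁ = (1 + 0.1634) / (0.1263 + 0.1634) ≈ 4.01588, so M₁ = 4.01588 × 8.8 ≈ 35.3397 billion.
After the change m₂ = (1 + 0.3) / (0.1263 + 0.3) ≈ 3.04950, so M₂ = 3.04950 × 8.8 = 26.8356 billion.
ΔM = M₂ − M₁ = 26.8356 − 35.3397 = -8.5041 billion.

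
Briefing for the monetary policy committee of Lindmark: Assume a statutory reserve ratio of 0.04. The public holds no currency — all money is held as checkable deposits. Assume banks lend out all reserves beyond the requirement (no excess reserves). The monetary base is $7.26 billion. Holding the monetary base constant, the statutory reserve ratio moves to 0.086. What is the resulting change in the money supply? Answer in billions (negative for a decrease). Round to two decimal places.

-97.08 billion

Initially m₁ = 1 / (0.04) = 25, so M₁ = 25 × 7.26 = 181.5 billion.
After the change m₂ = 1 / (0.086) ≈ 11.6279, so M₂ = 11.6279 × 7.26 ≈ 84.4186 billion.
ΔM = M₂ − M₁ = 84.4186 − 181.5 = -97.0814 billion.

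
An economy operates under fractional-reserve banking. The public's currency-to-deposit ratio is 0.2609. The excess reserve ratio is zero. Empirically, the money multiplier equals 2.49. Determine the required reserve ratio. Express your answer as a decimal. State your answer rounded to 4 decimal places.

0.2455

Using m = 2.49. Since m = (1 + c)/(c + rr + e), the denominator satisfies c + rr + e = (1 + c)/m = (1 + 0.2609) / 2.49 ≈ 0.506386.
With c = 0.2609 and e = 0, the required reserve ratio is 0.506386 − 0.2609 − 0 = 0.245486.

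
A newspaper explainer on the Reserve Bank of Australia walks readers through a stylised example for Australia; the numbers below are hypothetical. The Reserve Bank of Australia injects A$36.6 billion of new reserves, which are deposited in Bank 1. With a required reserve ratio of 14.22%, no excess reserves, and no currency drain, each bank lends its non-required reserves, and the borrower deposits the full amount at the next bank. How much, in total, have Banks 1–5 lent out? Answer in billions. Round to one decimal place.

A$118.2 billion

Bank i lends (1 − rr)^i of the original deposit: Bank 1 lends 36.6·0.8578 ≈ 31.3955, Bank 2 lends 36.6·0.8578² ≈ 26.9310, and so on.
Summing a geometric series: total = 36.6·[0.8578·(1 − 0.8578^5) / (1 − 0.8578)] ≈ 118.2429 billion.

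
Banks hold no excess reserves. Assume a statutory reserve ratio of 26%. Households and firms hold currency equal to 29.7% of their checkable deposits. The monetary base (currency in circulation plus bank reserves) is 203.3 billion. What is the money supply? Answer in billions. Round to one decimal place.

473.4 billion

The money multiplier is m = (1 + c) / (rr + c) = (1 + 0.297) / (0.26 + 0.297) ≈ 2.32855.
So M = m × MB = 2.32855 × 203.3 ≈ 473.3942 billion.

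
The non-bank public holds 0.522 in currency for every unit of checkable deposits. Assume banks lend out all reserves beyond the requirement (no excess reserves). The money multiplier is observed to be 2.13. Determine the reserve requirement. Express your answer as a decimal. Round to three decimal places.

Using m = 2.13. Since m = (1 + c)/(c + rr + e), the denominator satisfies c + rr + e = (1 + c)/m = (1 + 0.522) / 2.13 ≈ 0.714554.
With c = 0.522 and e = 0, the reserve requirement is 0.714554 − 0.522 − 0 = 0.192554.

0.193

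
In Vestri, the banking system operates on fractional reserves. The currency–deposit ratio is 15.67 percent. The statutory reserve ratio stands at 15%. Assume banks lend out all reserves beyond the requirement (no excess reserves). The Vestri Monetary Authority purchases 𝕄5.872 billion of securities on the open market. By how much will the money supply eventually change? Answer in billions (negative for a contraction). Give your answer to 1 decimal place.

𝕄22.1 billion

The money multiplier is m = (1 + c) / (rr + c) = (1 + 0.1567) / (0.15 + 0.1567) ≈ 3.7714.
The purchase adds 5.872 billion of base, so ΔM = m × ΔMB = 3.7714 × (+5.872) ≈ 22.1457 billion.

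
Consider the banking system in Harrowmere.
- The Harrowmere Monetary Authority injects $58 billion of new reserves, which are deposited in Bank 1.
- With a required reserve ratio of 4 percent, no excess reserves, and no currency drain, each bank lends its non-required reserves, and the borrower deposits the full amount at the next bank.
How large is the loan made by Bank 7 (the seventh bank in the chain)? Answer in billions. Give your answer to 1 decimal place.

$43.6 billion

Each bank lends a fraction (1 − rr) = 0.9600 of the deposit it receives, so Bank 7 receives 58·0.9600^6 and lends 58·0.9600^7 ≈ 43.5840 billion.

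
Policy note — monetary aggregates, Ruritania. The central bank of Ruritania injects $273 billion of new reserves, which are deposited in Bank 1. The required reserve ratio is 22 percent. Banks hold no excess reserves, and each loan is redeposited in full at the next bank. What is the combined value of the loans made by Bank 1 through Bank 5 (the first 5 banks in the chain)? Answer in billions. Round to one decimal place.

$688.5 billion

Bank i lends (1 − rr)^i of the original deposit: Bank 1 lends 273·0.7800 = 212.9400, Bank 2 lends 273·0.7800² = 166.0932, and so on.
Summing a geometric series: total = 273·[0.7800·(1 − 0.7800^5) / (1 − 0.7800)] ≈ 688.4569 billion.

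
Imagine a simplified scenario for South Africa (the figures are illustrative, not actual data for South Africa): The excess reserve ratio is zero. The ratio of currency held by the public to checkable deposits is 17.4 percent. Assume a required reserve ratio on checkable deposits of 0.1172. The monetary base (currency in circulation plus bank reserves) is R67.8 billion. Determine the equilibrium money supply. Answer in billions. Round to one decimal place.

The money multiplier is m = (1 + c) / (rr + c) = (1 + 0.174) / (0.1172 + 0.174) ≈ 4.0316.
So M = m × MB = 4.0316 × 67.8 ≈ 273.3425 billion.

R273.3 billion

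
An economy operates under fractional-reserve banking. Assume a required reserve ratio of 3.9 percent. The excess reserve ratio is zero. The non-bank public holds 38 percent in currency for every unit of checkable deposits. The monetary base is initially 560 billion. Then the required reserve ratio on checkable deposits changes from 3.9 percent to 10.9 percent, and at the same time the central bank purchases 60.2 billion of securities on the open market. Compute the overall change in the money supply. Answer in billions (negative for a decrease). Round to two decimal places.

-94.13 billion

Before: m₁ = (1 + 0.38) / (0.039 + 0.38) ≈ 3.293556, MB₁ = 560, so M₁ = 3.293556 × 560 ≈ 1844.3914 billion.
After: m₂ = (1 + 0.38) / (0.109 + 0.38) ≈ 2.822086, MB₂ = 560 + 60.2 = 620.2, so M₂ = 2.822086 × 620.2 ≈ 1750.2577 billion.
ΔM = M₂ − M₁ = 1750.2577 − 1844.3914 = -94.1337 billion.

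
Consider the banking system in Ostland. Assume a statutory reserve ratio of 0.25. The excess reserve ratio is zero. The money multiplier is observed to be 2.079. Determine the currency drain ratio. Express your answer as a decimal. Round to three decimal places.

0.445

Using m = 2.079. From m = (1 + c)/(c + rr + e), rearranging gives 1 + c = m·(c + rr + e), so c·(1 − m) = m·(rr + e) − 1.
Hence c = [m·(rr + e) − 1]/(1 − m) = [2.079 × (0.25 + 0) − 1] / (1 − 2.079) ≈ 0.445088.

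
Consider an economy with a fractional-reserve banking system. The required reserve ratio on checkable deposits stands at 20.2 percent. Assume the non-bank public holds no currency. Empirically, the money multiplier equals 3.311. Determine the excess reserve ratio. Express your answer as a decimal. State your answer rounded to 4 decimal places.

Using m = 3.311. Since m = (1 + c)/(c + rr + e), the denominator satisfies c + rr + e = (1 + c)/m = (1 + 0) / 3.311 ≈ 0.302024.
With c = 0 and rr = 0.202, the excess reserve ratio is 0.302024 − 0 − 0.202 = 0.100024.

0.1000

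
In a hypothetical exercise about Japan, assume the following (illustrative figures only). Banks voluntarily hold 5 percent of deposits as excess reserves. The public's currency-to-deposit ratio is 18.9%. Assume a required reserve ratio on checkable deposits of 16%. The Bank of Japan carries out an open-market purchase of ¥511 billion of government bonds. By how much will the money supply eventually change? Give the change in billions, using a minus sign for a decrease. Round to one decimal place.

The money multiplier is m = (1 + c) / (rr + e + c) = (1 + 0.189) / (0.16 + 0.05 + 0.189) ≈ 2.97995.
The purchase adds 511 billion of base, so ΔM = m × ΔMB = 2.97995 × (+511) ≈ 1522.7545 billion.

¥1522.8 billion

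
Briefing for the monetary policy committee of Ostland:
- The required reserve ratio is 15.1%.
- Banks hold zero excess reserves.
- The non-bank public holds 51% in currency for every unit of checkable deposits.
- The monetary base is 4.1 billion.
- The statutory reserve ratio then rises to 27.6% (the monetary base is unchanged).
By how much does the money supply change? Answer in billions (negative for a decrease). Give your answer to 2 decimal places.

Initially m₁ = (1 + 0.51) / (0.151 + 0.51) ≈ 2.2844, so M₁ = 2.2844 × 4.1 ≈ 9.366 billion.
After the change m₂ = (1 + 0.51) / (0.276 + 0.51) ≈ 1.9211, so M₂ = 1.9211 × 4.1 ≈ 7.8765 billion.
ΔM = M₂ − M₁ = 7.8765 − 9.366 = -1.4895 billion.

-1.49 billion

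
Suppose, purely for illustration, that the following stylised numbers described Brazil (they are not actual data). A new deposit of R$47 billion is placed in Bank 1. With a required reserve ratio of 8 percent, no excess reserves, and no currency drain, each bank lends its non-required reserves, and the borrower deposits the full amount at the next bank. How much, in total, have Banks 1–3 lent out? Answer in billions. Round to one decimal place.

R$119.6 billion

Bank i lends (1 − rr)^i of the original deposit: Bank 1 lends 47·0.9200 = 43.2400, Bank 2 lends 47·0.9200² = 39.7808, and so on.
Summing a geometric series: total = 47·[0.9200·(1 − 0.9200^3) / (1 − 0.9200)] ≈ 119.6191 billion.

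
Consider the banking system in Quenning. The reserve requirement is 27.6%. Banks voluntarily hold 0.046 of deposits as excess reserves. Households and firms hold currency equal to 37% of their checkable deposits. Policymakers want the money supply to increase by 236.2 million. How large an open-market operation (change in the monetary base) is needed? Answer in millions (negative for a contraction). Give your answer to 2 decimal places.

The money multiplier is m = (1 + c) / (rr + e + c) = (1 + 0.37) / (0.276 + 0.046 + 0.37) ≈ 1.979769.
ΔMB = ΔM / m = (+236.2) / 1.979769 ≈ 119.3068 million.

119.31 million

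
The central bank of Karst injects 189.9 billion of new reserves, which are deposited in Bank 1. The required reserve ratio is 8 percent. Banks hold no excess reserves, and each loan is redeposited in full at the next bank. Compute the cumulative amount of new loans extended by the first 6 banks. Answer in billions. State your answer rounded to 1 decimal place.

859.7 billion

Bank i lends (1 − rr)^i of the original deposit: Bank 1 lends 189.9·0.9200 = 174.7080, Bank 2 lends 189.9·0.9200² ≈ 160.7314, and so on.
Summing a geometric series: total = 189.9·[0.9200·(1 − 0.9200^6) / (1 − 0.9200)] ≈ 859.6616 billion.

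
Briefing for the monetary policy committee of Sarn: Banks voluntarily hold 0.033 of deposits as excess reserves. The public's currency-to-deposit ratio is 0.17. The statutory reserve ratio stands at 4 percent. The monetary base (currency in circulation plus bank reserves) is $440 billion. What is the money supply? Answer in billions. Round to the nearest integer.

The money multiplier is m = (1 + c) / (rr + e + c) = (1 + 0.17) / (0.04 + 0.033 + 0.17) ≈ 4.8148.
So M = m × MB = 4.8148 × 440 = 2118.512 billion.

$2119 billion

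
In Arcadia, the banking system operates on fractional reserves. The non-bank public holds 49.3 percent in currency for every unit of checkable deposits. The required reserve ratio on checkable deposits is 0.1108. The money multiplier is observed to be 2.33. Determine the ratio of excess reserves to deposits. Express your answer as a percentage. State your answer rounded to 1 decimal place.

Using m = 2.33. Since m = (1 + c)/(c + rr + e), the denominator satisfies c + rr + e = (1 + c)/m = (1 + 0.493) / 2.33 ≈ 0.640773.
With c = 0.493 and rr = 0.1108, the ratio of excess reserves to deposits is 0.640773 − 0.493 − 0.1108 = 0.036973.

3.7%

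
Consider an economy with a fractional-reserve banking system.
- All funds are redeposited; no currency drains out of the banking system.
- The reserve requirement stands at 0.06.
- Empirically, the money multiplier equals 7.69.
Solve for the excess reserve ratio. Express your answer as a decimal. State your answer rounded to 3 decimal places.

0.070

Using m = 7.69. Since m = (1 + c)/(c + rr + e), the denominator satisfies c + rr + e = (1 + c)/m = (1 + 0) / 7.69 ≈ 0.130039.
With c = 0 and rr = 0.06, the excess reserve ratio is 0.130039 − 0 − 0.06 = 0.070039.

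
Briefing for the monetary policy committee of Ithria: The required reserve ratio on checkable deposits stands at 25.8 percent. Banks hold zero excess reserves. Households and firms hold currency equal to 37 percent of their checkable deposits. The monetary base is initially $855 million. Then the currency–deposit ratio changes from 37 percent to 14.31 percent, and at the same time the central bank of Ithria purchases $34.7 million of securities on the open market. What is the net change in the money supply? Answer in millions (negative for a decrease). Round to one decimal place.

Before: m₁ = (1 + 0.37) / (0.258 + 0.37) ≈ 2.18153, MB₁ = 855, so M₁ = 2.18153 × 855 ≈ 1865.2081 million.
After: m₂ = (1 + 0.1431) / (0.258 + 0.1431) ≈ 2.84991, MB₂ = 855 + 34.7 = 889.7, so M₂ = 2.84991 × 889.7 ≈ 2535.5649 million.
ΔM = M₂ − M₁ = 2535.5649 − 1865.2081 = 670.3568 million.

$670.4 million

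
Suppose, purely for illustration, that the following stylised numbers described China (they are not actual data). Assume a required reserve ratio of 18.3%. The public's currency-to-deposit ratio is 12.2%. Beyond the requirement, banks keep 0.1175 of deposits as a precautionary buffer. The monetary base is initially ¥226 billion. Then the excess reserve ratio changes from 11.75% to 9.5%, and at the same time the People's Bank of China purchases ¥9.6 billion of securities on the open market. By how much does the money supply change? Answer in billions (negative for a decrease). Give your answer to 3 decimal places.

Before: m₁ = (1 + 0.122) / (0.183 + 0.1175 + 0.122) ≈ 2.6556213, MB₁ = 226, so M₁ = 2.6556213 × 226 ≈ 600.1704 billion.
After: m₂ = (1 + 0.122) / (0.183 + 0.095 + 0.122) = 2.8050000, MB₂ = 226 + 9.6 = 235.6, so M₂ = 2.8050000 × 235.6 = 660.858 billion.
ΔM = M₂ − M₁ = 660.858 − 600.1704 = 60.6876 billion.

¥60.688 billion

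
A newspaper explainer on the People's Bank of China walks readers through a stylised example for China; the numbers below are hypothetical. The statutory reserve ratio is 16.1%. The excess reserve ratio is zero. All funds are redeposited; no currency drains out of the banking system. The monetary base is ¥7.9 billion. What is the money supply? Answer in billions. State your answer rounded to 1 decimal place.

¥49.1 billion

With no currency drain or excess reserves, the money multiplier is m = 1/rr = 1/0.161 ≈ 6.2112.
Money supply M = m × MB = 6.2112 × 7.9 ≈ 49.0685 billion.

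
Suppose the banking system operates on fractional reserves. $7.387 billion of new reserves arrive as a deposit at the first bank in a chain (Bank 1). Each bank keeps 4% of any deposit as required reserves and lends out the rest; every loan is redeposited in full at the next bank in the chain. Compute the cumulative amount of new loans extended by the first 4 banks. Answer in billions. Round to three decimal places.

Bank i lends (1 − rr)^i of the original deposit: Bank 1 lends 7.387·0.9600 ≈ 7.0915, Bank 2 lends 7.387·0.9600² ≈ 6.8079, and so on.
Summing a geometric series: total = 7.387·[0.9600·(1 − 0.9600^4) / (1 − 0.9600)] ≈ 26.7090 billion.

$26.709 billion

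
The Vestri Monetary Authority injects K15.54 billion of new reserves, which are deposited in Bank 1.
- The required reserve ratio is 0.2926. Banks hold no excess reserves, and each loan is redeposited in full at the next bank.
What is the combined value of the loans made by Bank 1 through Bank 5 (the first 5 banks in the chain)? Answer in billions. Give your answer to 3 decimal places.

Bank i lends (1 − rr)^i of the original deposit: Bank 1 lends 15.54·0.7074 ≈ 10.9930, Bank 2 lends 15.54·0.7074² ≈ 7.7764, and so on.
Summing a geometric series: total = 15.54·[0.7074·(1 − 0.7074^5) / (1 − 0.7074)] ≈ 30.9148 billion.

K30.915 billion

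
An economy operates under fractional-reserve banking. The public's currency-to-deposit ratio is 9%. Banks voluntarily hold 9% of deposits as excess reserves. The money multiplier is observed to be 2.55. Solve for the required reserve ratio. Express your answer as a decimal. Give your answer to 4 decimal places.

0.2475

Using m = 2.55. Since m = (1 + c)/(c + rr + e), the denominator satisfies c + rr + e = (1 + c)/m = (1 + 0.09) / 2.55 ≈ 0.427451.
With c = 0.09 and e = 0.09, the required reserve ratio is 0.427451 − 0.09 − 0.09 = 0.247451.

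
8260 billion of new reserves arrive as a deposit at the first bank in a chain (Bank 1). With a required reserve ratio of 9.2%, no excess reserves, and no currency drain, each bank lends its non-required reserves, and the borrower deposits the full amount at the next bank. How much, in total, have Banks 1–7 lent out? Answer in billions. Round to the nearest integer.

Bank i lends (1 − rr)^i of the original deposit: Bank 1 lends 8260·0.9080 = 7500.0800, Bank 2 lends 8260·0.9080² ≈ 6810.0726, and so on.
Summing a geometric series: total = 8260·[0.9080·(1 − 0.9080^7) / (1 − 0.9080)] ≈ 40038.7632 billion.

40039 billion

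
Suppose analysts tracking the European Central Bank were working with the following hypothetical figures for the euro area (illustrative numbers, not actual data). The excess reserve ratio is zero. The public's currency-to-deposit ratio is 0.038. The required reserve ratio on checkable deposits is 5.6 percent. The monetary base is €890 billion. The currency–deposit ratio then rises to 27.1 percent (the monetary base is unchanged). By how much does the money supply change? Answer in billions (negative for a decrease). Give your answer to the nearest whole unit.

Initially m₁ = (1 + 0.038) / (0.056 + 0.038) ≈ 11.0426, so M₁ = 11.0426 × 890 = 9827.914 billion.
After the change m₂ = (1 + 0.271) / (0.056 + 0.271) ≈ 3.8869, so M₂ = 3.8869 × 890 = 3459.341 billion.
ΔM = M₂ − M₁ = 3459.341 − 9827.914 = -6368.573 billion.

-6369 billion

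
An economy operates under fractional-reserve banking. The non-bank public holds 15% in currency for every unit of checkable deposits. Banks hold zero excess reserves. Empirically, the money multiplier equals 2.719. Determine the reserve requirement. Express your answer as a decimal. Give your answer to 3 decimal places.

Using m = 2.719. Since m = (1 + c)/(c + rr + e), the denominator satisfies c + rr + e = (1 + c)/m = (1 + 0.15) / 2.719 ≈ 0.422950.
With c = 0.15 and e = 0, the reserve requirement is 0.422950 − 0.15 − 0 = 0.27295.

0.273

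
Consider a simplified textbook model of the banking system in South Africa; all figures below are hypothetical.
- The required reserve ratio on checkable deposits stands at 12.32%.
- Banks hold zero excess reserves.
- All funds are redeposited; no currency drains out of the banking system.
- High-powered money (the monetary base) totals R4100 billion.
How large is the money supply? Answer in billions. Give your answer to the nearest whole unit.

R33279 billion

With no currency drain or excess reserves, the money multiplier is m = 1/rr = 1/0.1232 ≈ 8.11688.
Money supply M = m × MB = 8.11688 × 4100 = 33279.208 billion.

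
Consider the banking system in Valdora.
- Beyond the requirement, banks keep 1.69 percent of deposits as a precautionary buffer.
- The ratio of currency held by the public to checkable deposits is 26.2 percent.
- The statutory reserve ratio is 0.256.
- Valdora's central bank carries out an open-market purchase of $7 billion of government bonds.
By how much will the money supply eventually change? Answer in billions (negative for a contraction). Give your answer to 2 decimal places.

The money multiplier is m = (1 + c) / (rr + e + c) = (1 + 0.262) / (0.256 + 0.0169 + 0.262) ≈ 2.3593.
The purchase adds 7 billion of base, so ΔM = m × ΔMB = 2.3593 × (+7) = 16.5151 billion.

$16.52 billion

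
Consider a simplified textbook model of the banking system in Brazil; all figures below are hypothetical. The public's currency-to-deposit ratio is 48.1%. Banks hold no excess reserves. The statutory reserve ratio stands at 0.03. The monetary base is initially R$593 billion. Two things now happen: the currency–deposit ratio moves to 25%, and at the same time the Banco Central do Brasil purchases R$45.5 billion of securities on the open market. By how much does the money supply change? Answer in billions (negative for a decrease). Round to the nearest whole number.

Before: m₁ = (1 + 0.481) / (0.03 + 0.481) ≈ 2.8982, MB₁ = 593, so M₁ = 2.8982 × 593 = 1718.6326 billion.
After: m₂ = (1 + 0.25) / (0.03 + 0.25) ≈ 4.4643, MB₂ = 593 + 45.5 = 638.5, so M₂ = 4.4643 × 638.5 ≈ 2850.4555 billion.
ΔM = M₂ − M₁ = 2850.4555 − 1718.6326 = 1131.8229 billion.

R$1132 billion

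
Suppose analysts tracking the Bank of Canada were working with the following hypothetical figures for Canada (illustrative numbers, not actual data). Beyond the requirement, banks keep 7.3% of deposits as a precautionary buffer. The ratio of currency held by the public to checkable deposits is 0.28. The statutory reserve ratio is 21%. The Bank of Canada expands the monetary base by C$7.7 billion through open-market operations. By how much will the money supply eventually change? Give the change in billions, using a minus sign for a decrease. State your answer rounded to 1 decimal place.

The money multiplier is m = (1 + c) / (rr + e + c) = (1 + 0.28) / (0.21 + 0.073 + 0.28) ≈ 2.2735.
The purchase adds 7.7 billion of base, so ΔM = m × ΔMB = 2.2735 × (+7.7) ≈ 17.5059 billion.

C$17.5 billion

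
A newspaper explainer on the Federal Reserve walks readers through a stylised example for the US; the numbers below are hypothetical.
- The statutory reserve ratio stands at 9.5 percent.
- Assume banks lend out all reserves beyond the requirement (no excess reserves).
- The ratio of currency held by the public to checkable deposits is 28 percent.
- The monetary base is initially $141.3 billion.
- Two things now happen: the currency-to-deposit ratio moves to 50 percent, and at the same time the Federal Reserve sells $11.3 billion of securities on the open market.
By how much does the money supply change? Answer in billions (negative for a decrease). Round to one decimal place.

Before: m₁ = (1 + 0.28) / (0.095 + 0.28) ≈ 3.41333, MB₁ = 141.3, so M₁ = 3.41333 × 141.3 ≈ 482.3035 billion.
After: m₂ = (1 + 0.5) / (0.095 + 0.5) ≈ 2.52101, MB₂ = 141.3 − 11.3 = 130, so M₂ = 2.52101 × 130 = 327.7313 billion.
ΔM = M₂ − M₁ = 327.7313 − 482.3035 = -154.5722 billion.

-154.6 billion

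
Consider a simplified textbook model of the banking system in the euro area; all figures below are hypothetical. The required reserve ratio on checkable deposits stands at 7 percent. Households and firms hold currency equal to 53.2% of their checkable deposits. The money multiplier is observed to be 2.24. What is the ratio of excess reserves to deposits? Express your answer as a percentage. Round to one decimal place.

Using m = 2.24. Since m = (1 + c)/(c + rr + e), the denominator satisfies c + rr + e = (1 + c)/m = (1 + 0.532) / 2.24 ≈ 0.683929.
With c = 0.532 and rr = 0.07, the ratio of excess reserves to deposits is 0.683929 − 0.532 − 0.07 = 0.081929.

8.2%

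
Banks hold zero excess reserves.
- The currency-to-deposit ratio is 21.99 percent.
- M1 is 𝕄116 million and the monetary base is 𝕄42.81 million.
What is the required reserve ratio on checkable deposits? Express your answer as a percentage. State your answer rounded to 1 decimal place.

23.0%

Using m = M/MB = 116/42.81 ≈ 2.709647. Since m = (1 + c)/(c + rr + e), the denominator satisfies c + rr + e = (1 + c)/m = (1 + 0.2199) / 2.709647 ≈ 0.450206.
With c = 0.2199 and e = 0, the required reserve ratio on checkable deposits is 0.450206 − 0.2199 − 0 = 0.230306.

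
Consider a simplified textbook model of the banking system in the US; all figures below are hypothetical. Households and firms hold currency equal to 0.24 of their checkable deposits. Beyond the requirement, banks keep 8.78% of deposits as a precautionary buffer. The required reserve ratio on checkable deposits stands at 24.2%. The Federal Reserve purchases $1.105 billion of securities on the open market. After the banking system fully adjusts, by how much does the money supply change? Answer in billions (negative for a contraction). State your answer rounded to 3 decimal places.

$2.405 billion

The money multiplier is m = (1 + c) / (rr + e + c) = (1 + 0.24) / (0.242 + 0.0878 + 0.24) ≈ 2.17620.
The purchase adds 1.105 billion of base, so ΔM = m × ΔMB = 2.17620 × (+1.105) ≈ 2.4047 billion.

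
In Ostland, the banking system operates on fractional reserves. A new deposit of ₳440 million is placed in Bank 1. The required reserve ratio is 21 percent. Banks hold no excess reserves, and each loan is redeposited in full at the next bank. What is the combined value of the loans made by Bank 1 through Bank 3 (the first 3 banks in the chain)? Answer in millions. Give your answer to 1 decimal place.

Bank i lends (1 − rr)^i of the original deposit: Bank 1 lends 440·0.7900 = 347.6000, Bank 2 lends 440·0.7900² = 274.6040, and so on.
Summing a geometric series: total = 440·[0.7900·(1 − 0.7900^3) / (1 − 0.7900)] ≈ 839.1412 million.

₳839.1 million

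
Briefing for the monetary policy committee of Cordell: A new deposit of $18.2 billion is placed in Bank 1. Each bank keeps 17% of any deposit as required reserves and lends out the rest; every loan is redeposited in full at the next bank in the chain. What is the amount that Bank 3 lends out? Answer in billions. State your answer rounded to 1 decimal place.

$10.4 billion

Each bank lends a fraction (1 − rr) = 0.8300 of the deposit it receives, so Bank 3 receives 18.2·0.8300^2 and lends 18.2·0.8300^3 ≈ 10.4065 billion.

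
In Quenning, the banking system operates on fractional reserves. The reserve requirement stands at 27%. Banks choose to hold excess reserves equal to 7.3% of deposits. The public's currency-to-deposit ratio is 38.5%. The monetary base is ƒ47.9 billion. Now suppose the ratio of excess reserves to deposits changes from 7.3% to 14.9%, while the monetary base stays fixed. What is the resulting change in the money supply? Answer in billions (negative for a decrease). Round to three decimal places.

Initially m₁ = (1 + 0.385) / (0.27 + 0.073 + 0.385) ≈ 1.902473, so M₁ = 1.902473 × 47.9 ≈ 91.1285 billion.
After the change m₂ = (1 + 0.385) / (0.27 + 0.149 + 0.385) ≈ 1.722637, so M₂ = 1.722637 × 47.9 ≈ 82.5143 billion.
ΔM = M₂ − M₁ = 82.5143 − 91.1285 = -8.6142 billion.

-8.614 billion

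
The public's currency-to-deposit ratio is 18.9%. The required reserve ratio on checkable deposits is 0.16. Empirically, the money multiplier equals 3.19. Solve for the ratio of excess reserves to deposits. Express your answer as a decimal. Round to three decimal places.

Using m = 3.19. Since m = (1 + c)/(c + rr + e), the denominator satisfies c + rr + e = (1 + c)/m = (1 + 0.189) / 3.19 ≈ 0.372727.
With c = 0.189 and rr = 0.16, the ratio of excess reserves to deposits is 0.372727 − 0.189 − 0.16 = 0.023727.

0.024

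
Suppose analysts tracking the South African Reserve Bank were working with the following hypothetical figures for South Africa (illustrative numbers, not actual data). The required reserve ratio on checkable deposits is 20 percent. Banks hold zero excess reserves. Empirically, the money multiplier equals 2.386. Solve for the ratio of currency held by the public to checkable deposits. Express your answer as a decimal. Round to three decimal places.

Using m = 2.386. From m = (1 + c)/(c + rr + e), rearranging gives 1 + c = m·(c + rr + e), so c·(1 − m) = m·(rr + e) − 1.
Hence c = [m·(rr + e) − 1]/(1 − m) = [2.386 × (0.2 + 0) − 1] / (1 − 2.386) ≈ 0.377201.

0.377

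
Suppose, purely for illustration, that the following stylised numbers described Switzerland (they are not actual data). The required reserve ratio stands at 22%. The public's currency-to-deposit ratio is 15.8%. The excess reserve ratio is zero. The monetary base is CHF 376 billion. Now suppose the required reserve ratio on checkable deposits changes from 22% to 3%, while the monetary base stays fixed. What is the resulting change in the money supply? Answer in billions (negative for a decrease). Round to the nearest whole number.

CHF 1164 billion

Initially m₁ = (1 + 0.158) / (0.22 + 0.158) ≈ 3.0635, so M₁ = 3.0635 × 376 = 1151.876 billion.
After the change m₂ = (1 + 0.158) / (0.03 + 0.158) ≈ 6.1596, so M₂ = 6.1596 × 376 = 2316.0096 billion.
ΔM = M₂ − M₁ = 2316.0096 − 1151.876 = 1164.1336 billion.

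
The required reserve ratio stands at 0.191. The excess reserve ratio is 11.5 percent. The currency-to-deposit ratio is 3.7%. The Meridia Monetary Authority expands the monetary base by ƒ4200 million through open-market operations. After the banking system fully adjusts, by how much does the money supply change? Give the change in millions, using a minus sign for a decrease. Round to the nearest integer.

ƒ12698 million

The money multiplier is m = (1 + c) / (rr + e + c) = (1 + 0.037) / (0.191 + 0.115 + 0.037) ≈ 3.02332.
The purchase adds 4200 million of base, so ΔM = m × ΔMB = 3.02332 × (+4200) = 12697.944 million.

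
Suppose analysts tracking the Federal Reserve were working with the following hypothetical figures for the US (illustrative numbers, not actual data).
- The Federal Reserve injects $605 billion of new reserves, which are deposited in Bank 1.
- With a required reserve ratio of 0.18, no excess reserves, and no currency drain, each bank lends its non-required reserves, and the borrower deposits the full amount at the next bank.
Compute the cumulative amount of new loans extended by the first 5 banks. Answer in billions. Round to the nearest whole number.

$1734 billion

Bank i lends (1 − rr)^i of the original deposit: Bank 1 lends 605·0.8200 = 496.1000, Bank 2 lends 605·0.8200² = 406.8020, and so on.
Summing a geometric series: total = 605·[0.8200·(1 − 0.8200^5) / (1 − 0.8200)] ≈ 1734.3109 billion.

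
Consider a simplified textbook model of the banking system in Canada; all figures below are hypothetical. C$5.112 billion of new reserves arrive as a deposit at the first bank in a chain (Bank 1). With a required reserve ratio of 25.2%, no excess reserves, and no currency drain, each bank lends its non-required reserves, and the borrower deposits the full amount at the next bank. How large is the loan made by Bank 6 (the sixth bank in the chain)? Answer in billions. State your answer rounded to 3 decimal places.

C$0.895 billion

Each bank lends a fraction (1 − rr) = 0.7480 of the deposit it receives, so Bank 6 receives 5.112·0.7480^5 and lends 5.112·0.7480^6 ≈ 0.8954 billion.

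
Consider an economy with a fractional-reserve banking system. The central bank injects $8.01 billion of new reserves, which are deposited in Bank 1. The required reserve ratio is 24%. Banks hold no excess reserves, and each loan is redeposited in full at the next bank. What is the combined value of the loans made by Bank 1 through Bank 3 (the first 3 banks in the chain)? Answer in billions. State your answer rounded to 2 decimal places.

$14.23 billion

Bank i lends (1 − rr)^i of the original deposit: Bank 1 lends 8.01·0.7600 = 6.0876, Bank 2 lends 8.01·0.7600² ≈ 4.6266, and so on.
Summing a geometric series: total = 8.01·[0.7600·(1 − 0.7600^3) / (1 − 0.7600)] ≈ 14.2304 billion.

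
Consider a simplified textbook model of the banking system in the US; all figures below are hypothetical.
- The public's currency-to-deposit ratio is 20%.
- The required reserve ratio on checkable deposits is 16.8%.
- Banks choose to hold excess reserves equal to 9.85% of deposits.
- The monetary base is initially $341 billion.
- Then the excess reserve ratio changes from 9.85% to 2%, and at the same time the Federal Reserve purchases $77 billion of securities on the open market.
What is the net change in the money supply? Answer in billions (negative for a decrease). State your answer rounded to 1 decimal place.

Before: m₁ = (1 + 0.2) / (0.168 + 0.0985 + 0.2) ≈ 2.57235, MB₁ = 341, so M₁ = 2.57235 × 341 ≈ 877.1714 billion.
After: m₂ = (1 + 0.2) / (0.168 + 0.02 + 0.2) ≈ 3.09278, MB₂ = 341 + 77 = 418, so M₂ = 3.09278 × 418 ≈ 1292.782 billion.
ΔM = M₂ − M₁ = 1292.782 − 877.1714 = 415.6106 billion.

$415.6 billion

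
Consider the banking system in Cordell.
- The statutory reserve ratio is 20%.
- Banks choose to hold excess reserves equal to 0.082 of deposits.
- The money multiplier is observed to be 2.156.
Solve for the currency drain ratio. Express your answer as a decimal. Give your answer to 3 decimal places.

0.339

Using m = 2.156. From m = (1 + c)/(c + rr + e), rearranging gives 1 + c = m·(c + rr + e), so c·(1 − m) = m·(rr + e) − 1.
Hence c = [m·(rr + e) − 1]/(1 − m) = [2.156 × (0.2 + 0.082) − 1] / (1 − 2.156) ≈ 0.339107.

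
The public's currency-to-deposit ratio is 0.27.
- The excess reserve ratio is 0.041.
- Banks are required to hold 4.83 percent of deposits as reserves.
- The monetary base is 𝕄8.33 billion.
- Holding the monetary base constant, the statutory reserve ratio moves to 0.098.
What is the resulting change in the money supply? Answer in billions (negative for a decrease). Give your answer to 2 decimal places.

-3.58 billion

Initially m₁ = (1 + 0.27) / (0.0483 + 0.041 + 0.27) ≈ 3.5347, so M₁ = 3.5347 × 8.33 ≈ 29.4441 billion.
After the change m₂ = (1 + 0.27) / (0.098 + 0.041 + 0.27) ≈ 3.1051, so M₂ = 3.1051 × 8.33 ≈ 25.8655 billion.
ΔM = M₂ − M₁ = 25.8655 − 29.4441 = -3.5786 billion.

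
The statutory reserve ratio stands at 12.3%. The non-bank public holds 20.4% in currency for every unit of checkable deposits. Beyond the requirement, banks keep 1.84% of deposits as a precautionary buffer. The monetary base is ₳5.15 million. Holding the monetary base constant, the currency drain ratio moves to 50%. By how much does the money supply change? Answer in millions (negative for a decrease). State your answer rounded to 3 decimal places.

-5.908 million

Initially m₁ = (1 + 0.204) / (0.123 + 0.0184 + 0.204) ≈ 3.48581, so M₁ = 3.48581 × 5.15 ≈ 17.9519 million.
After the change m₂ = (1 + 0.5) / (0.123 + 0.0184 + 0.5) ≈ 2.33863, so M₂ = 2.33863 × 5.15 ≈ 12.0439 million.
ΔM = M₂ − M₁ = 12.0439 − 17.9519 = -5.908 million.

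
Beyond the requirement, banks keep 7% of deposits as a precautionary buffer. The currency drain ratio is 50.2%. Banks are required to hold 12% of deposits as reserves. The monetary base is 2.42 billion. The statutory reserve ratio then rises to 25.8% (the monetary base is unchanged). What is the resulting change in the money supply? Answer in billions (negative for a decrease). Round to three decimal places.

Initially m₁ = (1 + 0.502) / (0.12 + 0.07 + 0.502) ≈ 2.17052, so M₁ = 2.17052 × 2.42 ≈ 5.2527 billion.
After the change m₂ = (1 + 0.502) / (0.258 + 0.07 + 0.502) ≈ 1.80964, so M₂ = 1.80964 × 2.42 ≈ 4.3793 billion.
ΔM = M₂ − M₁ = 4.3793 − 5.2527 = -0.8734 billion.

-0.873 billion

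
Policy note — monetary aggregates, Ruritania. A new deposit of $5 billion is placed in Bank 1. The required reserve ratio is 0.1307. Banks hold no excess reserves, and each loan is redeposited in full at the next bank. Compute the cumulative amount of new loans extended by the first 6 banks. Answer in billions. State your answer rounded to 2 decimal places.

Bank i lends (1 − rr)^i of the original deposit: Bank 1 lends 5·0.8693 = 4.3465, Bank 2 lends 5·0.8693² ≈ 3.7784, and so on.
Summing a geometric series: total = 5·[0.8693·(1 − 0.8693^6) / (1 − 0.8693)] ≈ 18.9045 billion.

$18.90 billion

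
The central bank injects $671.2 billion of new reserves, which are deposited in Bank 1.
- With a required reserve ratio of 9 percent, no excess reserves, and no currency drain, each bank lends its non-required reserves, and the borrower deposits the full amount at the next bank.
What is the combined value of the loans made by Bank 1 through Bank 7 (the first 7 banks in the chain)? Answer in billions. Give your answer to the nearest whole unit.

$3280 billion

Bank i lends (1 − rr)^i of the original deposit: Bank 1 lends 671.2·0.9100 = 610.7920, Bank 2 lends 671.2·0.9100² ≈ 555.8207, and so on.
Summing a geometric series: total = 671.2·[0.9100·(1 − 0.9100^7) / (1 − 0.9100)] ≈ 3279.5389 billion.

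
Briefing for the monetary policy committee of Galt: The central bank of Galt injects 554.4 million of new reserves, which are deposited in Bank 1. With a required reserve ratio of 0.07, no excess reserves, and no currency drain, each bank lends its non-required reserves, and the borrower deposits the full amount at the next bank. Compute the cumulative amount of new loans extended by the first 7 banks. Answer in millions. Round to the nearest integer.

Bank i lends (1 − rr)^i of the original deposit: Bank 1 lends 554.4·0.9300 = 515.5920, Bank 2 lends 554.4·0.9300² ≈ 479.5006, and so on.
Summing a geometric series: total = 554.4·[0.9300·(1 − 0.9300^7) / (1 − 0.9300)] ≈ 2933.7121 million.

2934 million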